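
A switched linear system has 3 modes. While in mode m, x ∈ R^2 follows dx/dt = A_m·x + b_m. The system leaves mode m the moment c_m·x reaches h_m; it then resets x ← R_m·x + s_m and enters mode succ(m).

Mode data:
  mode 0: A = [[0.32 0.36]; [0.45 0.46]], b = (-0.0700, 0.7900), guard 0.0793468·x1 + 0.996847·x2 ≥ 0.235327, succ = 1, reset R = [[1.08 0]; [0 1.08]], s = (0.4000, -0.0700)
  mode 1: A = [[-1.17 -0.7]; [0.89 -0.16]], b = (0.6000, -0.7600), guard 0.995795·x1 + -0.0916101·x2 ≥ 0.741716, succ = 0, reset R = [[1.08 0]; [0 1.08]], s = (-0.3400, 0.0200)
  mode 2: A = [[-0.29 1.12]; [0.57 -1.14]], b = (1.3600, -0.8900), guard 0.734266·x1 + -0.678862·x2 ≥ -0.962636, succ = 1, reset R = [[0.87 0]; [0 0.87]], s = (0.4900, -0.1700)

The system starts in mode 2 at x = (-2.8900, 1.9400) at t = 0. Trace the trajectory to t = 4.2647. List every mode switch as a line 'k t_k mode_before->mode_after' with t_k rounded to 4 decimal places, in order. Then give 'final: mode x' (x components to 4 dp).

1 0.5910 2->1
2 2.1251 1->0
3 3.5581 0->1
final: 1 0.5450 -0.0169

Mode 2: guard c·x = -0.9626 hit at Δt = 0.5910 (t = 0.5910), x⁻ = (-1.1607, 0.1626) → reset → x⁺ = (-0.5198, -0.0285), jump to mode 1
Mode 1: guard c·x = 0.7417 hit at Δt = 1.5341 (t = 2.1251), x⁻ = (0.6712, -0.8008) → reset → x⁺ = (0.3849, -0.8449), jump to mode 0
Mode 0: guard c·x = 0.2353 hit at Δt = 1.4330 (t = 3.5581), x⁻ = (0.2188, 0.2187) → reset → x⁺ = (0.6363, 0.1661), jump to mode 1
Mode 1: flow for 0.7066 to horizon, guard not reached → x = (0.5450, -0.0169)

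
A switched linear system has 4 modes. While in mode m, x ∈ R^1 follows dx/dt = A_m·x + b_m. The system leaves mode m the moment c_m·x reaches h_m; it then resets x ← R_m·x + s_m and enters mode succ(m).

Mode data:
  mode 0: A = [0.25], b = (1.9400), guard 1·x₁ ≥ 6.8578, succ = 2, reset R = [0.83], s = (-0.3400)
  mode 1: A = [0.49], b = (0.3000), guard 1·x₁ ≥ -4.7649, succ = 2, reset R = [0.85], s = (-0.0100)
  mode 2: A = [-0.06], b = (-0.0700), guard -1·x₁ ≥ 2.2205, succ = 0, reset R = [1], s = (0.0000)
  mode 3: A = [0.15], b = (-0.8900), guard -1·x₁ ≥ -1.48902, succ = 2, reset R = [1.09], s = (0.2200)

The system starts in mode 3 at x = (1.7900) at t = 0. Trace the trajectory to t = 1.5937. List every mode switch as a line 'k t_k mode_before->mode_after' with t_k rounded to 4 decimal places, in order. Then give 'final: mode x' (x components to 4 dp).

Mode 3: guard c·x = -1.4890 hit at Δt = 0.4675 (t = 0.4675), x⁻ = (1.4890) → reset → x⁺ = (1.8430), jump to mode 2
Mode 2: flow for 1.1262 to horizon, guard not reached → x = (1.6464)

1 0.4675 3->2
final: 2 1.6464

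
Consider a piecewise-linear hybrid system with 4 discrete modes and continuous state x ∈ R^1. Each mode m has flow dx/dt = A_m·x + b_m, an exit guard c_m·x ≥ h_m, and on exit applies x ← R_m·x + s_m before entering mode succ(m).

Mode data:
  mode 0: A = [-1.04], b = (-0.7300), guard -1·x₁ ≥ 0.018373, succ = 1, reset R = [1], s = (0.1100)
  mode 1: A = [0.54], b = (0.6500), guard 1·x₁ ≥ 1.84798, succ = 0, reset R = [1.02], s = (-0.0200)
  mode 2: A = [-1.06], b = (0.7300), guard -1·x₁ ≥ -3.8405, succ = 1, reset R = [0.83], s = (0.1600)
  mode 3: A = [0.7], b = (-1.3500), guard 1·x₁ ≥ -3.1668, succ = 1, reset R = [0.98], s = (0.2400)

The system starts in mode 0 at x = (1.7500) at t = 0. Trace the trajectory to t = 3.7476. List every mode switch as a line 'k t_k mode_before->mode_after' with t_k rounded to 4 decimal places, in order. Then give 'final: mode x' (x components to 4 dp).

1 1.2282 0->1
2 2.8151 1->0
final: 0 0.2713

Mode 0: guard c·x = 0.0184 hit at Δt = 1.2282 (t = 1.2282), x⁻ = (-0.0184) → reset → x⁺ = (0.0916), jump to mode 1
Mode 1: guard c·x = 1.8480 hit at Δt = 1.5869 (t = 2.8151), x⁻ = (1.8480) → reset → x⁺ = (1.8649), jump to mode 0
Mode 0: flow for 0.9325 to horizon, guard not reached → x = (0.2713)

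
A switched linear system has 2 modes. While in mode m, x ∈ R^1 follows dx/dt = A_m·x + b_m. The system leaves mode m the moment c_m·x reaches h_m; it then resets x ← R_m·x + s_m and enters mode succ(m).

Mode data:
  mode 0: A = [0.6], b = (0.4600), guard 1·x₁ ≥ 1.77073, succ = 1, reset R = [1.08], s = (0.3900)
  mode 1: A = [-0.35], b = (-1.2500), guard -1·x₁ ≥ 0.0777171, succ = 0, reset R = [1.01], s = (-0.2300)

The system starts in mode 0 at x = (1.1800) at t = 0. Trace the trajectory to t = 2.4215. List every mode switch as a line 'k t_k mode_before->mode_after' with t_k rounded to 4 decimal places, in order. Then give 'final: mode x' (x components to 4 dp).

Mode 0: guard c·x = 1.7707 hit at Δt = 0.4417 (t = 0.4417), x⁻ = (1.7707) → reset → x⁺ = (2.3024), jump to mode 1
Mode 1: guard c·x = 0.0777 hit at Δt = 1.4844 (t = 1.9261), x⁻ = (-0.0777) → reset → x⁺ = (-0.3085), jump to mode 0
Mode 0: flow for 0.4954 to horizon, guard not reached → x = (-0.1499)

1 0.4417 0->1
2 1.9261 1->0
final: 0 -0.1499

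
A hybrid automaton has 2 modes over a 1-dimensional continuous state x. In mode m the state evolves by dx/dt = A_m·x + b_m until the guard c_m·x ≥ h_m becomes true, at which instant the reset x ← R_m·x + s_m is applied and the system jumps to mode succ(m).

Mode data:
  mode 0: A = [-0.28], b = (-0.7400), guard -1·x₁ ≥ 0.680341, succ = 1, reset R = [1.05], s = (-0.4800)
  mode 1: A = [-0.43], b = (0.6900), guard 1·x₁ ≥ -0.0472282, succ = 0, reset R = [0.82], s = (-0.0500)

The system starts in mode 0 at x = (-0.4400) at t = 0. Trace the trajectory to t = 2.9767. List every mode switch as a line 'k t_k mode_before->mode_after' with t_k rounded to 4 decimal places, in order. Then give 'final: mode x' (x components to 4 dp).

Mode 0: guard c·x = 0.6803 hit at Δt = 0.4126 (t = 0.4126), x⁻ = (-0.6803) → reset → x⁺ = (-1.1944), jump to mode 1
Mode 1: guard c·x = -0.0472 hit at Δt = 1.2264 (t = 1.6390), x⁻ = (-0.0472) → reset → x⁺ = (-0.0887), jump to mode 0
Mode 0: guard c·x = 0.6803 hit at Δt = 0.9410 (t = 2.5800), x⁻ = (-0.6803) → reset → x⁺ = (-1.1944), jump to mode 1
Mode 1: flow for 0.3967 to horizon, guard not reached → x = (-0.7554)

1 0.4126 0->1
2 1.6390 1->0
3 2.5800 0->1
final: 1 -0.7554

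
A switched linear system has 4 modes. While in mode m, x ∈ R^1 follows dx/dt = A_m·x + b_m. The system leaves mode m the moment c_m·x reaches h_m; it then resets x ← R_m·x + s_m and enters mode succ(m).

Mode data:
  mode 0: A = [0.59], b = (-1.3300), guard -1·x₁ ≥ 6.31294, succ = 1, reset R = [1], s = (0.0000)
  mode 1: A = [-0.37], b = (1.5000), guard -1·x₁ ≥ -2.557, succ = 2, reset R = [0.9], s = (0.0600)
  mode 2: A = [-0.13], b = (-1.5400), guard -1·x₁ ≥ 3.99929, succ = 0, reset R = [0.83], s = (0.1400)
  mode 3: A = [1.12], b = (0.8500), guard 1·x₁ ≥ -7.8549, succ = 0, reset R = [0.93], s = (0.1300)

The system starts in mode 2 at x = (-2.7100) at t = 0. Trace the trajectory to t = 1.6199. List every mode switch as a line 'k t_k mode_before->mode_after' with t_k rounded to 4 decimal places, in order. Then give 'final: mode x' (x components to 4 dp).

Mode 2: guard c·x = 3.9993 hit at Δt = 1.1702 (t = 1.1702), x⁻ = (-3.9993) → reset → x⁺ = (-3.1794), jump to mode 0
Mode 0: flow for 0.4497 to horizon, guard not reached → x = (-4.8305)

1 1.1702 2->0
final: 0 -4.8305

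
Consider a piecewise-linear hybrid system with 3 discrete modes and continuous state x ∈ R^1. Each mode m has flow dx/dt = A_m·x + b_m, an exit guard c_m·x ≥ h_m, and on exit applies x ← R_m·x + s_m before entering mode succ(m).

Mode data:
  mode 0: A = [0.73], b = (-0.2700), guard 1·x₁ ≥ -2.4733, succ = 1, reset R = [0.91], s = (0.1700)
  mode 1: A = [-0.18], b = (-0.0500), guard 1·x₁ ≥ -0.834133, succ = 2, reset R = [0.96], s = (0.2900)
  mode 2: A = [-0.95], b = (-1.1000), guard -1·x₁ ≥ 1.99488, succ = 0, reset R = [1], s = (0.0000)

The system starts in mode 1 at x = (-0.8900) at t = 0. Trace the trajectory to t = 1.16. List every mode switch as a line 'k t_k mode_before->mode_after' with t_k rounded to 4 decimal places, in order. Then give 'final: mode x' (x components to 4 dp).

1 0.5316 1->2
final: 2 -0.8017

Mode 1: guard c·x = -0.8341 hit at Δt = 0.5316 (t = 0.5316), x⁻ = (-0.8341) → reset → x⁺ = (-0.5108), jump to mode 2
Mode 2: flow for 0.6284 to horizon, guard not reached → x = (-0.8017)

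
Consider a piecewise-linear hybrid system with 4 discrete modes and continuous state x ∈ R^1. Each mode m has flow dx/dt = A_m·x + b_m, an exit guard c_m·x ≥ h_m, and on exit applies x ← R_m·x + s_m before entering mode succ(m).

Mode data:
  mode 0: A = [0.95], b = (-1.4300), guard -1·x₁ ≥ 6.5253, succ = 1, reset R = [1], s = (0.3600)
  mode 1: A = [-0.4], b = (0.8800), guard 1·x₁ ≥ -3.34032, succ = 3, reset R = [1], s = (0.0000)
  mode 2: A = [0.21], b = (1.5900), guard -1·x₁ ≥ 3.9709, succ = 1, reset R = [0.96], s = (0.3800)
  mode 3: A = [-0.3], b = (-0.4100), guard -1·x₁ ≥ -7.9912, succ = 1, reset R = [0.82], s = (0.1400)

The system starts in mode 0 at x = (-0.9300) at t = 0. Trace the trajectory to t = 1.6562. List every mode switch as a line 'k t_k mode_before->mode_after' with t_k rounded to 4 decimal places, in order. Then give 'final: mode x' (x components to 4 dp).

Mode 0: guard c·x = 6.5253 hit at Δt = 1.2560 (t = 1.2560), x⁻ = (-6.5253) → reset → x⁺ = (-6.1653), jump to mode 1
Mode 1: flow for 0.4002 to horizon, guard not reached → x = (-4.9279)

1 1.2560 0->1
final: 1 -4.9279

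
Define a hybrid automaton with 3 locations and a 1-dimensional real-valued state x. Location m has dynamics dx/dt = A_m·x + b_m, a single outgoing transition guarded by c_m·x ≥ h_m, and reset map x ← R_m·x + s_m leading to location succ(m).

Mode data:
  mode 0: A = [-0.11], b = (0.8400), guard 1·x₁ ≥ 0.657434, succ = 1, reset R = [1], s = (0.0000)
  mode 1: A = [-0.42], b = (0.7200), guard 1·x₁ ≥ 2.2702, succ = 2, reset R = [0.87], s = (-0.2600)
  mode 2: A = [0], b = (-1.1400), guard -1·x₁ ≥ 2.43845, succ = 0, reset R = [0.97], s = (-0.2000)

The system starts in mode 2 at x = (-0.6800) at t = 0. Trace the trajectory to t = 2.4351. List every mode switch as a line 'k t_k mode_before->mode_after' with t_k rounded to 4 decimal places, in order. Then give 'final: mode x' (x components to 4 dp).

1 1.5425 2->0
final: 0 -1.6112

Mode 2: guard c·x = 2.4385 hit at Δt = 1.5425 (t = 1.5425), x⁻ = (-2.4385) → reset → x⁺ = (-2.5653), jump to mode 0
Mode 0: flow for 0.8926 to horizon, guard not reached → x = (-1.6112)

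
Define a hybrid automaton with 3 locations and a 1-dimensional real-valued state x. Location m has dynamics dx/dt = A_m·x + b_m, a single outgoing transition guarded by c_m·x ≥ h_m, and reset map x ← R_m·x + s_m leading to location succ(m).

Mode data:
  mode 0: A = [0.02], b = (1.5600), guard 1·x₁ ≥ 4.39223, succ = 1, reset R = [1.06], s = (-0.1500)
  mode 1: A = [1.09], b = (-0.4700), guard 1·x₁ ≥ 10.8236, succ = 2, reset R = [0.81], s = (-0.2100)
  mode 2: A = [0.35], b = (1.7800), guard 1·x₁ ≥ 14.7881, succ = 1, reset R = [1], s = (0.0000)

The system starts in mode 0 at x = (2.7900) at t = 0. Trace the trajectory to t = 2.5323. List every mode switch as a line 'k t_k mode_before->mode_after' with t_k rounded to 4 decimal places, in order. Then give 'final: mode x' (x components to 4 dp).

Mode 0: guard c·x = 4.3922 hit at Δt = 0.9819 (t = 0.9819), x⁻ = (4.3922) → reset → x⁺ = (4.5058), jump to mode 1
Mode 1: guard c·x = 10.8236 hit at Δt = 0.8590 (t = 1.8409), x⁻ = (10.8236) → reset → x⁺ = (8.5571), jump to mode 2
Mode 2: flow for 0.6914 to horizon, guard not reached → x = (12.2923)

1 0.9819 0->1
2 1.8409 1->2
final: 2 12.2923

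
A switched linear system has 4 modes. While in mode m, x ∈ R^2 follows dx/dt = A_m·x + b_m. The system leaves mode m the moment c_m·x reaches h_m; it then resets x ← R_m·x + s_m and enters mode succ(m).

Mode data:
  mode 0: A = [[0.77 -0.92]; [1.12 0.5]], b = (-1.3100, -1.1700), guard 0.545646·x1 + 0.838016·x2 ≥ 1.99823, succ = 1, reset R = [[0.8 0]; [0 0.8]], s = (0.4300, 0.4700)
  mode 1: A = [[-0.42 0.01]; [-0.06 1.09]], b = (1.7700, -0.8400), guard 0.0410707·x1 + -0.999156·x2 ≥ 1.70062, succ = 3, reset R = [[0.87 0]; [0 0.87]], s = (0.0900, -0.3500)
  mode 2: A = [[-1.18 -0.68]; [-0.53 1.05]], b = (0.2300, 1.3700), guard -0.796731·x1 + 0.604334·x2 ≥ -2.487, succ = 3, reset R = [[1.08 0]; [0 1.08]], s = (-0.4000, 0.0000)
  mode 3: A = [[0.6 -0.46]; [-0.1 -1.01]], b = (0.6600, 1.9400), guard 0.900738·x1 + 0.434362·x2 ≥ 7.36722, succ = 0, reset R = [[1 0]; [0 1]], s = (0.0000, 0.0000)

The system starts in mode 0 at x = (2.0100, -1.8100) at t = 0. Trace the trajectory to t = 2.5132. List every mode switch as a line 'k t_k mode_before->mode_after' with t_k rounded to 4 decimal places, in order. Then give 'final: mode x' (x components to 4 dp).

1 0.9476 0->1
2 2.0547 1->3
final: 3 5.2050 -0.5136

Mode 0: guard c·x = 1.9982 hit at Δt = 0.9476 (t = 0.9476), x⁻ = (4.1305, -0.3050) → reset → x⁺ = (3.7344, 0.2260), jump to mode 1
Mode 1: guard c·x = 1.7006 hit at Δt = 1.1071 (t = 2.0547), x⁻ = (3.9080, -1.5414) → reset → x⁺ = (3.4900, -1.6910), jump to mode 3
Mode 3: flow for 0.4585 to horizon, guard not reached → x = (5.2050, -0.5136)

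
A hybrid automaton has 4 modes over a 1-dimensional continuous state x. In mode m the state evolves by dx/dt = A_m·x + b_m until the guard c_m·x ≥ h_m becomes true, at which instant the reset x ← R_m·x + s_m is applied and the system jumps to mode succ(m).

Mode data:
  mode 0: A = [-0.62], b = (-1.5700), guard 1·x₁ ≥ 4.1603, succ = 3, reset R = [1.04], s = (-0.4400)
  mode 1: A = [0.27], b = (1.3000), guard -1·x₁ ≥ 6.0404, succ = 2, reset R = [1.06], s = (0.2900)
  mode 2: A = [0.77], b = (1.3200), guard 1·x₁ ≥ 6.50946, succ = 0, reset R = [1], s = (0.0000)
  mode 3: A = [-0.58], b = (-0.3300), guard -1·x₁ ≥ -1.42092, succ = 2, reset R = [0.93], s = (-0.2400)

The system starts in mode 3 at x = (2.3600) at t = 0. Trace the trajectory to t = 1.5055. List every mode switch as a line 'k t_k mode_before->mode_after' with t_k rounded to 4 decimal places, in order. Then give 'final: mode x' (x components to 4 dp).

1 0.6665 3->2
final: 2 3.6198

Mode 3: guard c·x = -1.4209 hit at Δt = 0.6665 (t = 0.6665), x⁻ = (1.4209) → reset → x⁺ = (1.0815), jump to mode 2
Mode 2: flow for 0.8390 to horizon, guard not reached → x = (3.6198)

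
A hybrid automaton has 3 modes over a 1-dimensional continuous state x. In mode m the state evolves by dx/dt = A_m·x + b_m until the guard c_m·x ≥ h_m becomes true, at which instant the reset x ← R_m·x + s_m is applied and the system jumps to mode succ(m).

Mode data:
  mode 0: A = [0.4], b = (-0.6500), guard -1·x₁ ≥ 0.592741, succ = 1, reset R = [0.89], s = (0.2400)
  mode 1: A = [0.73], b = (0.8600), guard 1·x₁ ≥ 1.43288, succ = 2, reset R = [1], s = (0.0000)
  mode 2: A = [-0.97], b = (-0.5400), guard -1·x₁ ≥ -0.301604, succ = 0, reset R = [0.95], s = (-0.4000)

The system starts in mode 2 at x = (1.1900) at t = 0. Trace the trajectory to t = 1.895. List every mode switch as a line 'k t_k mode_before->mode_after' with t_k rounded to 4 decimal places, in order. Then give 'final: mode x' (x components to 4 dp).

1 0.7325 2->0
2 1.3412 0->1
final: 1 0.1561

Mode 2: guard c·x = -0.3016 hit at Δt = 0.7325 (t = 0.7325), x⁻ = (0.3016) → reset → x⁺ = (-0.1135), jump to mode 0
Mode 0: guard c·x = 0.5927 hit at Δt = 0.6087 (t = 1.3412), x⁻ = (-0.5927) → reset → x⁺ = (-0.2875), jump to mode 1
Mode 1: flow for 0.5538 to horizon, guard not reached → x = (0.1561)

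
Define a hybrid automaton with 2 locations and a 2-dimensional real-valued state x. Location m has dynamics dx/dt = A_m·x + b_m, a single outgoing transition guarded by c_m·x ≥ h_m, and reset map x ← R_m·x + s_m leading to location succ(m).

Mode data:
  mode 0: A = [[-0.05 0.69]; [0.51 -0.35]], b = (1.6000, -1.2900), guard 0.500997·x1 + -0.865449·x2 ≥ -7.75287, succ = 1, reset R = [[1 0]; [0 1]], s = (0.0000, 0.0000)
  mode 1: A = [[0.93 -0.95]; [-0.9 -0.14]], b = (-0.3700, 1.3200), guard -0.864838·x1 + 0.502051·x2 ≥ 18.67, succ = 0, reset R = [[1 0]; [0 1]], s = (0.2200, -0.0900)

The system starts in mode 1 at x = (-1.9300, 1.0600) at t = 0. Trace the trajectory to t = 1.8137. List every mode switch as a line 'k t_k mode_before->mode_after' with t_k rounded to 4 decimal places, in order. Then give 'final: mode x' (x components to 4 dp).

Mode 1: guard c·x = 18.6700 hit at Δt = 1.3023 (t = 1.3023), x⁻ = (-15.8639, 9.8601) → reset → x⁺ = (-15.6439, 9.7701), jump to mode 0
Mode 0: flow for 0.5114 to horizon, guard not reached → x = (-12.0477, 4.3112)

1 1.3023 1->0
final: 0 -12.0477 4.3112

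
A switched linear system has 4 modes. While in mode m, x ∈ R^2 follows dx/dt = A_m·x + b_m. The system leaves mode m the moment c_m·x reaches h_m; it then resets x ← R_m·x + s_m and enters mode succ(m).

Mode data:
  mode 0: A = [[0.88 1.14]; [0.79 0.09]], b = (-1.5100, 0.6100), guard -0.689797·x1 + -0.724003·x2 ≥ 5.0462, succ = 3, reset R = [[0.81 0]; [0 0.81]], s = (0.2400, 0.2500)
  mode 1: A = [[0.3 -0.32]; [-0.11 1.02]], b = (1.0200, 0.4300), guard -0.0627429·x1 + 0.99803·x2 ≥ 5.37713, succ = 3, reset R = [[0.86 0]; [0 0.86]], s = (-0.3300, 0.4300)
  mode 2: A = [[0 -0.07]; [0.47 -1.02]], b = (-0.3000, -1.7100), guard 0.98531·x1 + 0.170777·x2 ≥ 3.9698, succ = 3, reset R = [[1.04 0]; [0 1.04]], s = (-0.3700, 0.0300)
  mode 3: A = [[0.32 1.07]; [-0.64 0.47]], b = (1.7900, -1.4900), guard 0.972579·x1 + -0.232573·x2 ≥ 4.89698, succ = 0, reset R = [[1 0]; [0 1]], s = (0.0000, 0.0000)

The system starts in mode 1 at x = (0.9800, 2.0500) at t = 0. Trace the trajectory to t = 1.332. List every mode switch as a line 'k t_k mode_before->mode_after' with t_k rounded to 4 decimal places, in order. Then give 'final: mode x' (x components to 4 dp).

Mode 1: guard c·x = 5.3771 hit at Δt = 0.8799 (t = 0.8799), x⁻ = (1.1970, 5.4630) → reset → x⁺ = (0.6994, 5.1282), jump to mode 3
Mode 3: flow for 0.4521 to horizon, guard not reached → x = (4.3166, 4.8139)

1 0.8799 1->3
final: 3 4.3166 4.8139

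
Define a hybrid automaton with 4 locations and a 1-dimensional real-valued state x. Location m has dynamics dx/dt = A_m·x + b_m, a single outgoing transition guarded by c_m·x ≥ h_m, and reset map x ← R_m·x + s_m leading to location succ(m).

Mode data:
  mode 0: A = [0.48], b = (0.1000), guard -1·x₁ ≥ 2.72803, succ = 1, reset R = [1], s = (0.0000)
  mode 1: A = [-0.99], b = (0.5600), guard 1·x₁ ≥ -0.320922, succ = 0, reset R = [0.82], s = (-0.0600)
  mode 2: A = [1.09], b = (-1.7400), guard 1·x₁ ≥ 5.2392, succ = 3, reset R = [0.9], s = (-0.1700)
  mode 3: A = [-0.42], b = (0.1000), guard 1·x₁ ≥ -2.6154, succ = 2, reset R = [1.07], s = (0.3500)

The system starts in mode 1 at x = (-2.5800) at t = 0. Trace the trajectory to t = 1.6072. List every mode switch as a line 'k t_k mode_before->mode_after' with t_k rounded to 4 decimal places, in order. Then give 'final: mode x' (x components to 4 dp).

1 1.2792 1->0
final: 0 -0.3427

Mode 1: guard c·x = -0.3209 hit at Δt = 1.2792 (t = 1.2792), x⁻ = (-0.3209) → reset → x⁺ = (-0.3232), jump to mode 0
Mode 0: flow for 0.3280 to horizon, guard not reached → x = (-0.3427)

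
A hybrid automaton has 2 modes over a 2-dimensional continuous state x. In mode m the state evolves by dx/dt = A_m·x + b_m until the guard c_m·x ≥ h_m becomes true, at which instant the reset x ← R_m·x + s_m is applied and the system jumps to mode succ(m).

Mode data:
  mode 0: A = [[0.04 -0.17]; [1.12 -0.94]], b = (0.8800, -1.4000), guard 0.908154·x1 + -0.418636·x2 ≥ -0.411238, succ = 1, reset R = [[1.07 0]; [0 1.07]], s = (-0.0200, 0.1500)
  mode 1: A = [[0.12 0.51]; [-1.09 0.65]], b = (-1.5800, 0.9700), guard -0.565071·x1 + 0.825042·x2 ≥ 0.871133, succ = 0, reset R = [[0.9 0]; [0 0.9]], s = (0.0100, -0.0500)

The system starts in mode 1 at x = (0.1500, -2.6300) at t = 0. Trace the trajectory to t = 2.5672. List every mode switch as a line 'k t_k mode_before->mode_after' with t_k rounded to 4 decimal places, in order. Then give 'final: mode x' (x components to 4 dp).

1 1.1697 1->0
2 2.1415 0->1
final: 1 -3.4198 -2.2025

Mode 1: guard c·x = 0.8711 hit at Δt = 1.1697 (t = 1.1697), x⁻ = (-3.3580, -1.2440) → reset → x⁺ = (-3.0122, -1.1696), jump to mode 0
Mode 0: guard c·x = -0.4112 hit at Δt = 0.9718 (t = 2.1415), x⁻ = (-1.8630, -3.0590) → reset → x⁺ = (-2.0134, -3.1232), jump to mode 1
Mode 1: flow for 0.4257 to horizon, guard not reached → x = (-3.4198, -2.2025)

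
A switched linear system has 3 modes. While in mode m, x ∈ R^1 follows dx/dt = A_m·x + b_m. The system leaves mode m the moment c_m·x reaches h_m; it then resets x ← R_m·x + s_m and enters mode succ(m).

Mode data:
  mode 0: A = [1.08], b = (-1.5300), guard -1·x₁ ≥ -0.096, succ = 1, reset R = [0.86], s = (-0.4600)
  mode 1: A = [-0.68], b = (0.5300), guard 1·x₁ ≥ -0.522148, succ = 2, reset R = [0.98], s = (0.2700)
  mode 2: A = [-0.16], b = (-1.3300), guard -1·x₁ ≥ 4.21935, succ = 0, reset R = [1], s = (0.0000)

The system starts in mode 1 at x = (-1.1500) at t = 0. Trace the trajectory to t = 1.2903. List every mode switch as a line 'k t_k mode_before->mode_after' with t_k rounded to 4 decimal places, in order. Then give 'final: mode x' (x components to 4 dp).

1 0.5789 1->2
final: 2 -1.1100

Mode 1: guard c·x = -0.5221 hit at Δt = 0.5789 (t = 0.5789), x⁻ = (-0.5221) → reset → x⁺ = (-0.2417), jump to mode 2
Mode 2: flow for 0.7114 to horizon, guard not reached → x = (-1.1100)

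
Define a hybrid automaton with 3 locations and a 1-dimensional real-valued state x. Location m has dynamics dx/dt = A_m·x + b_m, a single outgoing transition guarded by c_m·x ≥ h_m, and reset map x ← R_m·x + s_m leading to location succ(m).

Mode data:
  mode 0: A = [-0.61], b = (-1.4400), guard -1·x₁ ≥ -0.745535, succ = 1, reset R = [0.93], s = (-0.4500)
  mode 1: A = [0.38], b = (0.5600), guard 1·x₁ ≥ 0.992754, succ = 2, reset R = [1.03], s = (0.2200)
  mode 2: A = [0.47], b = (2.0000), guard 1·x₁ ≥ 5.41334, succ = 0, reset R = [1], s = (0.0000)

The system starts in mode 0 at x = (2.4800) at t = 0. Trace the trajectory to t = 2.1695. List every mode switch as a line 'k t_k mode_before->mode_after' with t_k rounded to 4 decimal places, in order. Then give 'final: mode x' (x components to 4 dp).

1 0.7273 0->1
2 1.6804 1->2
final: 2 2.6634

Mode 0: guard c·x = -0.7455 hit at Δt = 0.7273 (t = 0.7273), x⁻ = (0.7455) → reset → x⁺ = (0.2433), jump to mode 1
Mode 1: guard c·x = 0.9928 hit at Δt = 0.9531 (t = 1.6804), x⁻ = (0.9928) → reset → x⁺ = (1.2425), jump to mode 2
Mode 2: flow for 0.4891 to horizon, guard not reached → x = (2.6634)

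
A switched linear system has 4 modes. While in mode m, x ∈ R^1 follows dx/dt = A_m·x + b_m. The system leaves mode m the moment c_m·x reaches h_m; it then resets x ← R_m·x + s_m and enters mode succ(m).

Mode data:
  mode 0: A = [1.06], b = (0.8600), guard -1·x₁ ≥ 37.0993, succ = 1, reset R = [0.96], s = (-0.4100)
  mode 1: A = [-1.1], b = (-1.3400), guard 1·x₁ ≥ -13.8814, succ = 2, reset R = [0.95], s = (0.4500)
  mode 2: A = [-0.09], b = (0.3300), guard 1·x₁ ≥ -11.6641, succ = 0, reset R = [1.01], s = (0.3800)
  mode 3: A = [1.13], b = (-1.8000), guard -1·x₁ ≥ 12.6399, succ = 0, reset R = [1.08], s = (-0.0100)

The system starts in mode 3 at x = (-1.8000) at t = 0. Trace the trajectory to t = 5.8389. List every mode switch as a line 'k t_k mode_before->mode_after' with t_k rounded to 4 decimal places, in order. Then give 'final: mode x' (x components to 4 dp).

1 1.2689 3->0
2 2.2483 0->1
3 3.1675 1->2
4 3.9193 2->0
5 5.0812 0->1
final: 1 -16.3437

Mode 3: guard c·x = 12.6399 hit at Δt = 1.2689 (t = 1.2689), x⁻ = (-12.6399) → reset → x⁺ = (-13.6611), jump to mode 0
Mode 0: guard c·x = 37.0993 hit at Δt = 0.9794 (t = 2.2483), x⁻ = (-37.0993) → reset → x⁺ = (-36.0253), jump to mode 1
Mode 1: guard c·x = -13.8814 hit at Δt = 0.9192 (t = 3.1675), x⁻ = (-13.8814) → reset → x⁺ = (-12.7373), jump to mode 2
Mode 2: guard c·x = -11.6641 hit at Δt = 0.7518 (t = 3.9193), x⁻ = (-11.6641) → reset → x⁺ = (-11.4007), jump to mode 0
Mode 0: guard c·x = 37.0993 hit at Δt = 1.1619 (t = 5.0812), x⁻ = (-37.0993) → reset → x⁺ = (-36.0253), jump to mode 1
Mode 1: flow for 0.7577 to horizon, guard not reached → x = (-16.3437)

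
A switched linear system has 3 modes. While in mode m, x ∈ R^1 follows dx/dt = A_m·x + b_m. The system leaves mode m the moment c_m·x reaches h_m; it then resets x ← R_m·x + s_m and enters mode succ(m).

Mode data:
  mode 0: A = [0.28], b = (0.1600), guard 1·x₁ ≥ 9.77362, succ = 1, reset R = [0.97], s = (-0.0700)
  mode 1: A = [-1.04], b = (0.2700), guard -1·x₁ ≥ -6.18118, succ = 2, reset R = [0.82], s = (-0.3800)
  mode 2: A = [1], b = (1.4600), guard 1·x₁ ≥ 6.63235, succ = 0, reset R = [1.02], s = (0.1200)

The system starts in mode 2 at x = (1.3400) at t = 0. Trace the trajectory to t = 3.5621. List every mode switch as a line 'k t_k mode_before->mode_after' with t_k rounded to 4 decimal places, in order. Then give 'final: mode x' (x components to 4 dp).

Mode 2: guard c·x = 6.6323 hit at Δt = 1.0613 (t = 1.0613), x⁻ = (6.6324) → reset → x⁺ = (6.8850), jump to mode 0
Mode 0: guard c·x = 9.7736 hit at Δt = 1.1694 (t = 2.2307), x⁻ = (9.7736) → reset → x⁺ = (9.4104), jump to mode 1
Mode 1: guard c·x = -6.1812 hit at Δt = 0.4185 (t = 2.6492), x⁻ = (6.1812) → reset → x⁺ = (4.6886), jump to mode 2
Mode 2: guard c·x = 6.6323 hit at Δt = 0.2747 (t = 2.9239), x⁻ = (6.6323) → reset → x⁺ = (6.8850), jump to mode 0
Mode 0: flow for 0.6382 to horizon, guard not reached → x = (8.3439)

1 1.0613 2->0
2 2.2307 0->1
3 2.6492 1->2
4 2.9239 2->0
final: 0 8.3439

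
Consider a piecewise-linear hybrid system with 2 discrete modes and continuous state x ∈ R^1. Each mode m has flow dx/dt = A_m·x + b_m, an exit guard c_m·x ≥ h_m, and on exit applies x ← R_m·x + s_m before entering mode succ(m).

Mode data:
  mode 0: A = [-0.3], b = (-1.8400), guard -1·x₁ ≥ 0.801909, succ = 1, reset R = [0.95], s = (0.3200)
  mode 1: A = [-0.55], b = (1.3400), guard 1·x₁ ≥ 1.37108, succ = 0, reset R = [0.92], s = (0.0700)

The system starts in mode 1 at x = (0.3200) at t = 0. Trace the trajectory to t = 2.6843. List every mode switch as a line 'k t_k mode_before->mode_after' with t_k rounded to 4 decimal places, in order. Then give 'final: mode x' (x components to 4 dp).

Mode 1: guard c·x = 1.3711 hit at Δt = 1.2481 (t = 1.2481), x⁻ = (1.3711) → reset → x⁺ = (1.3314), jump to mode 0
Mode 0: guard c·x = 0.8019 hit at Δt = 1.1219 (t = 2.3700), x⁻ = (-0.8019) → reset → x⁺ = (-0.4418), jump to mode 1
Mode 1: flow for 0.3143 to horizon, guard not reached → x = (0.0151)

1 1.2481 1->0
2 2.3700 0->1
final: 1 0.0151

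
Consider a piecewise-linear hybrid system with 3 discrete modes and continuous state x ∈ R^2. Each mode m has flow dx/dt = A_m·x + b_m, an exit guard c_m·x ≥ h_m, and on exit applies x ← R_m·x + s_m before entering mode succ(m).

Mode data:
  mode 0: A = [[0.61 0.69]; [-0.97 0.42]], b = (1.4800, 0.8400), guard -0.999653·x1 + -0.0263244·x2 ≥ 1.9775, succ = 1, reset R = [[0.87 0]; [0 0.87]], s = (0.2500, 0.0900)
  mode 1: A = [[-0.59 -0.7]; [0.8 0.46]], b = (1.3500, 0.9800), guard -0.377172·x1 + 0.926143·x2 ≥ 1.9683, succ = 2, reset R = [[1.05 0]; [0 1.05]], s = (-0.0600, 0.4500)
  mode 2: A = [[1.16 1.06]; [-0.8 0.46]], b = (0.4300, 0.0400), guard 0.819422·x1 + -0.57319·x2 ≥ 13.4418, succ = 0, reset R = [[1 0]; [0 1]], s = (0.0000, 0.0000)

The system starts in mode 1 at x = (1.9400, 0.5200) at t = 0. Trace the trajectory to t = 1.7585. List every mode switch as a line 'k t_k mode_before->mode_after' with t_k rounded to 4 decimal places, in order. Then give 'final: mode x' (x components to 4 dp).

Mode 1: guard c·x = 1.9683 hit at Δt = 0.7024 (t = 0.7024), x⁻ = (1.3945, 2.6932) → reset → x⁺ = (1.4042, 3.2778), jump to mode 2
Mode 2: flow for 1.0561 to horizon, guard not reached → x = (11.4164, -0.3922)

1 0.7024 1->2
final: 2 11.4164 -0.3922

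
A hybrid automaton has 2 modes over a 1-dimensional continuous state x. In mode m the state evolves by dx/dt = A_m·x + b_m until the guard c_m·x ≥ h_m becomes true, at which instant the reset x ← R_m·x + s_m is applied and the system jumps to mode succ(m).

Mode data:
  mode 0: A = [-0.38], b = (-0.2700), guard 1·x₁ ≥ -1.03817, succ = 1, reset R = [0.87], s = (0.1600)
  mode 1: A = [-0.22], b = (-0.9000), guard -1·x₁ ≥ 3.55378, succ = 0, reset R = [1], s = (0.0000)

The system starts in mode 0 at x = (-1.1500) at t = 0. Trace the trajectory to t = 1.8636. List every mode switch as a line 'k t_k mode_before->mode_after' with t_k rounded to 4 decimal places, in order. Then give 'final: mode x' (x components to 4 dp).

1 0.7728 0->1
final: 1 -1.4575

Mode 0: guard c·x = -1.0382 hit at Δt = 0.7728 (t = 0.7728), x⁻ = (-1.0382) → reset → x⁺ = (-0.7432), jump to mode 1
Mode 1: flow for 1.0908 to horizon, guard not reached → x = (-1.4575)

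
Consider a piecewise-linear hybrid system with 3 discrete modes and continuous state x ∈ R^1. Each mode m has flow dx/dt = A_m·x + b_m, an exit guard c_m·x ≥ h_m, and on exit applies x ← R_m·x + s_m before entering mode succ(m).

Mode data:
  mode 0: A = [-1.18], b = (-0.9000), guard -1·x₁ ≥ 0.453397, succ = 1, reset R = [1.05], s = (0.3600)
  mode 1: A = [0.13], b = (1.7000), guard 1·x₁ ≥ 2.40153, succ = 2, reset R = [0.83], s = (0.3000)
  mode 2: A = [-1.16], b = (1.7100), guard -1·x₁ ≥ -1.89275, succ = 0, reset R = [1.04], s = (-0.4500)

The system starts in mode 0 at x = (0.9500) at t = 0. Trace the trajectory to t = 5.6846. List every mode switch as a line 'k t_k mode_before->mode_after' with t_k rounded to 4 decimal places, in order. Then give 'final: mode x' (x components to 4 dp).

Mode 0: guard c·x = 0.4534 hit at Δt = 1.4504 (t = 1.4504), x⁻ = (-0.4534) → reset → x⁺ = (-0.1161), jump to mode 1
Mode 1: guard c·x = 2.4015 hit at Δt = 1.3655 (t = 2.8159), x⁻ = (2.4015) → reset → x⁺ = (2.2933), jump to mode 2
Mode 2: guard c·x = -1.8927 hit at Δt = 0.5787 (t = 3.3946), x⁻ = (1.8928) → reset → x⁺ = (1.5185), jump to mode 0
Mode 0: guard c·x = 0.4534 hit at Δt = 1.6933 (t = 5.0879), x⁻ = (-0.4534) → reset → x⁺ = (-0.1161), jump to mode 1
Mode 1: flow for 0.5967 to horizon, guard not reached → x = (0.9293)

1 1.4504 0->1
2 2.8159 1->2
3 3.3946 2->0
4 5.0879 0->1
final: 1 0.9293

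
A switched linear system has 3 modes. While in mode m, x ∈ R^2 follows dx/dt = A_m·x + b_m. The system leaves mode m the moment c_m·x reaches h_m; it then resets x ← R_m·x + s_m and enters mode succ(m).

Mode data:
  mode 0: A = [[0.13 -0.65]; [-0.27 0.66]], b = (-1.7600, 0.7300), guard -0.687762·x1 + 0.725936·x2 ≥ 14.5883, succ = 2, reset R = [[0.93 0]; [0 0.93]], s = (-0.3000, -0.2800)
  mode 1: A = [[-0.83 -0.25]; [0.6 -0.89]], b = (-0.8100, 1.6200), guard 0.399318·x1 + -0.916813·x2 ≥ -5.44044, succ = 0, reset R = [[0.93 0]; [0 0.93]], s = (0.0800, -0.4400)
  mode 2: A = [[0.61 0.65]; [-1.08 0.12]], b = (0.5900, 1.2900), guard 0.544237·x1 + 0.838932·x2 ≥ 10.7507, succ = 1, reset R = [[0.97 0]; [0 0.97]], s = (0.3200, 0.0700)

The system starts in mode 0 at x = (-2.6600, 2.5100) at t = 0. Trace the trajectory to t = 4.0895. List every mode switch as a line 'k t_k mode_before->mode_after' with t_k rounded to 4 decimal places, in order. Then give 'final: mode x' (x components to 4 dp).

Mode 0: guard c·x = 14.5883 hit at Δt = 1.2688 (t = 1.2688), x⁻ = (-10.4878, 10.1595) → reset → x⁺ = (-10.0537, 9.1684), jump to mode 2
Mode 2: guard c·x = 10.7507 hit at Δt = 0.6650 (t = 1.9338), x⁻ = (-7.5417, 17.7072) → reset → x⁺ = (-6.9954, 17.2460), jump to mode 1
Mode 1: guard c·x = -5.4404 hit at Δt = 1.3212 (t = 3.2550), x⁻ = (-4.5938, 3.9332) → reset → x⁺ = (-4.1923, 3.2179), jump to mode 0
Mode 0: flow for 0.8345 to horizon, guard not reached → x = (-9.3032, 8.2711)

1 1.2688 0->2
2 1.9338 2->1
3 3.2550 1->0
final: 0 -9.3032 8.2711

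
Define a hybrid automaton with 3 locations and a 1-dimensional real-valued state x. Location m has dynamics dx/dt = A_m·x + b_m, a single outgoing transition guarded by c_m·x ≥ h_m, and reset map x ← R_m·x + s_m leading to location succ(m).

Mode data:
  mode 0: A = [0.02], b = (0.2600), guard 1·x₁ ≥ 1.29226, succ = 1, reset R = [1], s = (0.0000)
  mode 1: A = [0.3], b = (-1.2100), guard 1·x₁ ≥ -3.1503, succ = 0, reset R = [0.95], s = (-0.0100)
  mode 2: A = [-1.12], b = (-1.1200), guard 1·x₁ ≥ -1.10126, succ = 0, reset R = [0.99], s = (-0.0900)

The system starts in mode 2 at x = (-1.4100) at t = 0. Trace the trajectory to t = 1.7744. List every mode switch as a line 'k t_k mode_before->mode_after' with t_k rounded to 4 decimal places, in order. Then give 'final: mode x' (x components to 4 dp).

1 1.2486 2->0
final: 0 -1.0553

Mode 2: guard c·x = -1.1013 hit at Δt = 1.2486 (t = 1.2486), x⁻ = (-1.1013) → reset → x⁺ = (-1.1802), jump to mode 0
Mode 0: flow for 0.5258 to horizon, guard not reached → x = (-1.0553)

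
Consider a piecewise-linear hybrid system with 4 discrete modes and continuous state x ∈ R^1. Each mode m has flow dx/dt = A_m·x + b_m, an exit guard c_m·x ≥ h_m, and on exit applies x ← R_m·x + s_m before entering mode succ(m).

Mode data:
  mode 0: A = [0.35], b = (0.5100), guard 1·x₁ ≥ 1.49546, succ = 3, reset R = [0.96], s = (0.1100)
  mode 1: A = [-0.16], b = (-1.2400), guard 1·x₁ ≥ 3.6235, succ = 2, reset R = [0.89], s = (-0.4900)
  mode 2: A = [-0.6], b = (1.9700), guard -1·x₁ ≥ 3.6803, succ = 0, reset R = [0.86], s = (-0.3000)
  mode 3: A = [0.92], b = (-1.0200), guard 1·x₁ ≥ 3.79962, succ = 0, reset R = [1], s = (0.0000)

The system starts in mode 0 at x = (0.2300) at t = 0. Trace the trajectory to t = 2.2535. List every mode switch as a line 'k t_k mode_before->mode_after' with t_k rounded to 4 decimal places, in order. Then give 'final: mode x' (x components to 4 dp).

Mode 0: guard c·x = 1.4955 hit at Δt = 1.5990 (t = 1.5990), x⁻ = (1.4955) → reset → x⁺ = (1.5456), jump to mode 3
Mode 3: flow for 0.6545 to horizon, guard not reached → x = (1.9066)

1 1.5990 0->3
final: 3 1.9066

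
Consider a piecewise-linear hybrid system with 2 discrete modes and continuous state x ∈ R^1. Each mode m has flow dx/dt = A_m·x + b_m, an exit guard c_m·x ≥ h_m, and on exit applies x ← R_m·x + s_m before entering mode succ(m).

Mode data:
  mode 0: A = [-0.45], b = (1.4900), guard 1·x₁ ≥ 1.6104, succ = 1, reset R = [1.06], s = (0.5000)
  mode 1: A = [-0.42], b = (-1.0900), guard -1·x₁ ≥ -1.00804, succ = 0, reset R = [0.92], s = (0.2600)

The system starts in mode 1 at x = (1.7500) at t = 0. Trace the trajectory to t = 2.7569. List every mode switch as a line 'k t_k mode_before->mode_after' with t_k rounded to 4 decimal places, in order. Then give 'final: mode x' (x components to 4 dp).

Mode 1: guard c·x = -1.0080 hit at Δt = 0.4458 (t = 0.4458), x⁻ = (1.0080) → reset → x⁺ = (1.1874), jump to mode 0
Mode 0: guard c·x = 1.6104 hit at Δt = 0.4936 (t = 0.9394), x⁻ = (1.6104) → reset → x⁺ = (2.2070), jump to mode 1
Mode 1: guard c·x = -1.0080 hit at Δt = 0.6839 (t = 1.6233), x⁻ = (1.0080) → reset → x⁺ = (1.1874), jump to mode 0
Mode 0: guard c·x = 1.6104 hit at Δt = 0.4936 (t = 2.1169), x⁻ = (1.6104) → reset → x⁺ = (2.2070), jump to mode 1
Mode 1: flow for 0.6400 to horizon, guard not reached → x = (1.0751)

1 0.4458 1->0
2 0.9394 0->1
3 1.6233 1->0
4 2.1169 0->1
final: 1 1.0751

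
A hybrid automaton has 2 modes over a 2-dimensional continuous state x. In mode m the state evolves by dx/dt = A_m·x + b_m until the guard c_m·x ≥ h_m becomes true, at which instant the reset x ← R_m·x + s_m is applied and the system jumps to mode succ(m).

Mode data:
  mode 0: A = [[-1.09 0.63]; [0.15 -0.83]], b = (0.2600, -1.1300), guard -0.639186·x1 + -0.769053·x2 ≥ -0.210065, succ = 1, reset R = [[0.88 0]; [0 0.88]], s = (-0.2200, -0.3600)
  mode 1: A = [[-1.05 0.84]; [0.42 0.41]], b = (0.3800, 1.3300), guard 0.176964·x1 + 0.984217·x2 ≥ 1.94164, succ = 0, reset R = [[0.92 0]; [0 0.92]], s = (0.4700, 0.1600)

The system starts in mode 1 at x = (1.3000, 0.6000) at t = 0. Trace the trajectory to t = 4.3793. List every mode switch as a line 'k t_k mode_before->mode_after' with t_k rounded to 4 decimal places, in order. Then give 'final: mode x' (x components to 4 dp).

Mode 1: guard c·x = 1.9416 hit at Δt = 0.4876 (t = 0.4876), x⁻ = (1.3081, 1.7376) → reset → x⁺ = (1.6735, 1.7586), jump to mode 0
Mode 0: guard c·x = -0.2101 hit at Δt = 1.4504 (t = 1.9380), x⁻ = (0.6747, -0.2876) → reset → x⁺ = (0.3737, -0.6131), jump to mode 1
Mode 1: guard c·x = 1.9416 hit at Δt = 1.4341 (t = 3.3721), x⁻ = (0.8365, 1.8224) → reset → x⁺ = (1.2396, 1.8366), jump to mode 0
Mode 0: flow for 1.0072 to horizon, guard not reached → x = (0.8515, 0.1340)

1 0.4876 1->0
2 1.9380 0->1
3 3.3721 1->0
final: 0 0.8515 0.1340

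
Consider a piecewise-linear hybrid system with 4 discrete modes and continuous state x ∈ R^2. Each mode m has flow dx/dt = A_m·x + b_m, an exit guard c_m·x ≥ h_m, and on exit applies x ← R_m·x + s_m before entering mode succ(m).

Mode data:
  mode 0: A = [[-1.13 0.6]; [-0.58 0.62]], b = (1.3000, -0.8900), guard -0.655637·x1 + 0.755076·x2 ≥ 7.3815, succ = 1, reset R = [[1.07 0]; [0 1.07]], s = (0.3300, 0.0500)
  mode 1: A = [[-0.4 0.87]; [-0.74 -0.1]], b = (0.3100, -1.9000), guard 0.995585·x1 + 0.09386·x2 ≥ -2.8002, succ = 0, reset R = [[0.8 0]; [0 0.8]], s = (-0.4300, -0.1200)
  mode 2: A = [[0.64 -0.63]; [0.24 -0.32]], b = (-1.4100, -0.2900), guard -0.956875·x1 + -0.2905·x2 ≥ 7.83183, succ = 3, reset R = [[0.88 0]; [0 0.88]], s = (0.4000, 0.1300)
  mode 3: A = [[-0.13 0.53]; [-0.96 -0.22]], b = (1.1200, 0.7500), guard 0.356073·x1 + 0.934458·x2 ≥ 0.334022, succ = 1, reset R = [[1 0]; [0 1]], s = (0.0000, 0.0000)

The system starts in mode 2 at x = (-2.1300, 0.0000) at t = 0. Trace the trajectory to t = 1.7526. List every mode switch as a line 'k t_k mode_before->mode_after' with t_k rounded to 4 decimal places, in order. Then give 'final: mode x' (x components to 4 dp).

Mode 2: guard c·x = 7.8318 hit at Δt = 1.4241 (t = 1.4241), x⁻ = (-7.6824, -1.6548) → reset → x⁺ = (-6.3605, -1.3262), jump to mode 3
Mode 3: flow for 0.3285 to horizon, guard not reached → x = (-5.7682, 0.8568)

1 1.4241 2->3
final: 3 -5.7682 0.8568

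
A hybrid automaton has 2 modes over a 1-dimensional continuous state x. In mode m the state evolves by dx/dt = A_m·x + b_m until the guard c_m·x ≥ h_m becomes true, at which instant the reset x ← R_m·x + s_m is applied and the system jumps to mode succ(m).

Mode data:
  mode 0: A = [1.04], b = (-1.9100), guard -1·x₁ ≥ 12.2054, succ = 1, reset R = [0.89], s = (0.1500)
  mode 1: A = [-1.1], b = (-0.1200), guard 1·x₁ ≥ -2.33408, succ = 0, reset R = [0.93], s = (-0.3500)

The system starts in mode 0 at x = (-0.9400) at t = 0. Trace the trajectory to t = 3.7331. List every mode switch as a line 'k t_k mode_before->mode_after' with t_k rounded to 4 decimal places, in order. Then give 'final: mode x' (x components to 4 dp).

Mode 0: guard c·x = 12.2054 hit at Δt = 1.5585 (t = 1.5585), x⁻ = (-12.2054) → reset → x⁺ = (-10.7128), jump to mode 1
Mode 1: guard c·x = -2.3341 hit at Δt = 1.4195 (t = 2.9780), x⁻ = (-2.3341) → reset → x⁺ = (-2.5207), jump to mode 0
Mode 0: flow for 0.7551 to horizon, guard not reached → x = (-7.7191)

1 1.5585 0->1
2 2.9780 1->0
final: 0 -7.7191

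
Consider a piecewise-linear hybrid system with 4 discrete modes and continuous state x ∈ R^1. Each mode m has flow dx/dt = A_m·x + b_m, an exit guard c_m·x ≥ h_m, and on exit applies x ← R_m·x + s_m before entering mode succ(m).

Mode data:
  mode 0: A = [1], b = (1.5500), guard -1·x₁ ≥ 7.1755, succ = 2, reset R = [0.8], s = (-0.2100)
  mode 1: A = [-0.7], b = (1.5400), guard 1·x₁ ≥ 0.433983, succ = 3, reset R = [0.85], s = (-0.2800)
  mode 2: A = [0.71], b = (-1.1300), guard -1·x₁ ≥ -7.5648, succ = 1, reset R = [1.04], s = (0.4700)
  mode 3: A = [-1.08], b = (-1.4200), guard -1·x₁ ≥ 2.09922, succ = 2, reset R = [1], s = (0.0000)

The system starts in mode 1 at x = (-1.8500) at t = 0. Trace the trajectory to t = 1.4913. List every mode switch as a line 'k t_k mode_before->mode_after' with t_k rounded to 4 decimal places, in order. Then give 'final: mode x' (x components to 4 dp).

Mode 1: guard c·x = 0.4340 hit at Δt = 1.1857 (t = 1.1857), x⁻ = (0.4340) → reset → x⁺ = (0.0889), jump to mode 3
Mode 3: flow for 0.3056 to horizon, guard not reached → x = (-0.3057)

1 1.1857 1->3
final: 3 -0.3057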